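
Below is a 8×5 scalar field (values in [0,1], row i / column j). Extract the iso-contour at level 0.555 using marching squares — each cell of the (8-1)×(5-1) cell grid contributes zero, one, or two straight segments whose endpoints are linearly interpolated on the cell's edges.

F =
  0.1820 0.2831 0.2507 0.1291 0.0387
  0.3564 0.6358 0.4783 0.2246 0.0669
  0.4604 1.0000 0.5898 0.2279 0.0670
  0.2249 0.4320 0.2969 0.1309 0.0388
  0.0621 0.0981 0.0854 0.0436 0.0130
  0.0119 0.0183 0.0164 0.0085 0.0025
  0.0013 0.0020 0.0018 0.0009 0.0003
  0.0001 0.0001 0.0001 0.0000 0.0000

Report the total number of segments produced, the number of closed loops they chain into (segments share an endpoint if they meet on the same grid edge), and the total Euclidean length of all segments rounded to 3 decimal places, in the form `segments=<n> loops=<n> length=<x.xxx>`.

segments=8 loops=1 length=5.726

cell (0,0): code 0100 → (0.771,1.000)–(1.000,0.711)
cell (0,1): code 1000 → (1.000,1.513)–(0.771,1.000)
cell (1,0): code 0110 → (1.000,0.711)–(2.000,0.175)
cell (1,1): code 1101 → (1.688,2.000)–(1.000,1.513)
cell (1,2): code 1000 → (2.000,2.096)–(1.688,2.000)
cell (2,0): code 0010 → (2.000,0.175)–(2.783,1.000)
cell (2,1): code 0011 → (2.783,1.000)–(2.119,2.000)
cell (2,2): code 0001 → (2.119,2.000)–(2.000,2.096)
total: 8 segments, chained into 1 closed loop(s), length Σ = 5.725611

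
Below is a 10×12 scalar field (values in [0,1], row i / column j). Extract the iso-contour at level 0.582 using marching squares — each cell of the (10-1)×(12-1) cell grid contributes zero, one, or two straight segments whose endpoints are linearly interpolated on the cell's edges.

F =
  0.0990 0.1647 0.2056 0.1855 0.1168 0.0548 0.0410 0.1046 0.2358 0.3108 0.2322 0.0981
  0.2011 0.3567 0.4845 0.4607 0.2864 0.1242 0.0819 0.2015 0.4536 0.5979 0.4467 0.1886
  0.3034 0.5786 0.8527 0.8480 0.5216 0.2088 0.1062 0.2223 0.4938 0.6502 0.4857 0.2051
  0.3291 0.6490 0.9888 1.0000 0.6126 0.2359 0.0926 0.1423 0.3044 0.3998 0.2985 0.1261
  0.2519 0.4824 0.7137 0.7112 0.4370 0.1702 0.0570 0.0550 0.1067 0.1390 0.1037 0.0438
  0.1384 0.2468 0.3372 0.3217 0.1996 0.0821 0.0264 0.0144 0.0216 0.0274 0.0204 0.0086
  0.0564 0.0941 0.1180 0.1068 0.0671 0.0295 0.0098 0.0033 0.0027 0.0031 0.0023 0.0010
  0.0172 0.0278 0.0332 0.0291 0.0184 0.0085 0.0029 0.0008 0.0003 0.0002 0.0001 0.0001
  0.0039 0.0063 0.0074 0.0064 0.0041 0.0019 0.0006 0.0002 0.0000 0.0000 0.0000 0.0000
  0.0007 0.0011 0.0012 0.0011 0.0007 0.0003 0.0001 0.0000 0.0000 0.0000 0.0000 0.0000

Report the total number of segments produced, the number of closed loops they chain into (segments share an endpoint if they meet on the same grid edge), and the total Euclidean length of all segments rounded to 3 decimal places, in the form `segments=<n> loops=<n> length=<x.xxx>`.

segments=20 loops=2 length=13.316

cell (0,8): code 0100 → (0.945,9.000)–(1.000,8.890)
cell (0,9): code 1000 → (1.000,9.105)–(0.945,9.000)
cell (1,1): code 0100 → (1.265,2.000)–(2.000,1.012)
cell (1,2): code 1100 → (1.313,3.000)–(1.265,2.000)
cell (1,3): code 1000 → (2.000,3.815)–(1.313,3.000)
cell (1,8): code 0110 → (1.000,8.890)–(2.000,8.564)
cell (1,9): code 1001 → (2.000,9.415)–(1.000,9.105)
cell (2,0): code 0100 → (2.048,1.000)–(3.000,0.791)
cell (2,1): code 1110 → (2.000,1.012)–(2.048,1.000)
cell (2,3): code 1101 → (2.664,4.000)–(2.000,3.815)
cell (2,4): code 1000 → (3.000,4.081)–(2.664,4.000)
cell (2,8): code 0010 → (2.000,8.564)–(2.272,9.000)
cell (2,9): code 0001 → (2.272,9.000)–(2.000,9.415)
cell (3,0): code 0010 → (3.000,0.791)–(3.402,1.000)
cell (3,1): code 0111 → (3.402,1.000)–(4.000,1.431)
cell (3,3): code 1011 → (4.000,3.471)–(3.174,4.000)
cell (3,4): code 0001 → (3.174,4.000)–(3.000,4.081)
cell (4,1): code 0010 → (4.000,1.431)–(4.350,2.000)
cell (4,2): code 0011 → (4.350,2.000)–(4.332,3.000)
cell (4,3): code 0001 → (4.332,3.000)–(4.000,3.471)
total: 20 segments, chained into 2 closed loop(s), length Σ = 13.316033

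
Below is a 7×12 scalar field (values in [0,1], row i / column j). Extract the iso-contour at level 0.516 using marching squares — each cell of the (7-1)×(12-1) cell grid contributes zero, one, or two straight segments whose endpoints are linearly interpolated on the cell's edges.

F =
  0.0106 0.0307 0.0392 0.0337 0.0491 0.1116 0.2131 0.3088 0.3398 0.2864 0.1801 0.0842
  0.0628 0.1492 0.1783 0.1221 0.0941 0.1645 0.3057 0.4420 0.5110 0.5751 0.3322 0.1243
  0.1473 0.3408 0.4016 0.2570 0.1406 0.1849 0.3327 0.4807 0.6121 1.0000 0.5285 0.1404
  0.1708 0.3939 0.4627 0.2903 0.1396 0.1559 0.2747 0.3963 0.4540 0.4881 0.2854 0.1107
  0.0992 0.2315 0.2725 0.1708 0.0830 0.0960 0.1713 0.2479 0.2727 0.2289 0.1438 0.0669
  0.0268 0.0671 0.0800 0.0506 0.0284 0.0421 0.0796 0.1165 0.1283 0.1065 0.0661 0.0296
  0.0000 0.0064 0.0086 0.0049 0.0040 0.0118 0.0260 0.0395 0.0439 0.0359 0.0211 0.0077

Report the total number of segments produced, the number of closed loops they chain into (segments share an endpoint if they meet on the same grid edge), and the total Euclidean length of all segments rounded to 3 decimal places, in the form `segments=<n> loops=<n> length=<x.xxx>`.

cell (0,8): code 0100 → (0.795,9.000)–(1.000,8.078)
cell (0,9): code 1000 → (1.000,9.243)–(0.795,9.000)
cell (1,7): code 0100 → (1.049,8.000)–(2.000,7.269)
cell (1,8): code 1110 → (1.000,8.078)–(1.049,8.000)
cell (1,9): code 1101 → (1.936,10.000)–(1.000,9.243)
cell (1,10): code 1000 → (2.000,10.032)–(1.936,10.000)
cell (2,7): code 0010 → (2.000,7.269)–(2.608,8.000)
cell (2,8): code 0011 → (2.608,8.000)–(2.945,9.000)
cell (2,9): code 0011 → (2.945,9.000)–(2.051,10.000)
cell (2,10): code 0001 → (2.051,10.000)–(2.000,10.032)
total: 10 segments, chained into 1 closed loop(s), length Σ = 7.237864

segments=10 loops=1 length=7.238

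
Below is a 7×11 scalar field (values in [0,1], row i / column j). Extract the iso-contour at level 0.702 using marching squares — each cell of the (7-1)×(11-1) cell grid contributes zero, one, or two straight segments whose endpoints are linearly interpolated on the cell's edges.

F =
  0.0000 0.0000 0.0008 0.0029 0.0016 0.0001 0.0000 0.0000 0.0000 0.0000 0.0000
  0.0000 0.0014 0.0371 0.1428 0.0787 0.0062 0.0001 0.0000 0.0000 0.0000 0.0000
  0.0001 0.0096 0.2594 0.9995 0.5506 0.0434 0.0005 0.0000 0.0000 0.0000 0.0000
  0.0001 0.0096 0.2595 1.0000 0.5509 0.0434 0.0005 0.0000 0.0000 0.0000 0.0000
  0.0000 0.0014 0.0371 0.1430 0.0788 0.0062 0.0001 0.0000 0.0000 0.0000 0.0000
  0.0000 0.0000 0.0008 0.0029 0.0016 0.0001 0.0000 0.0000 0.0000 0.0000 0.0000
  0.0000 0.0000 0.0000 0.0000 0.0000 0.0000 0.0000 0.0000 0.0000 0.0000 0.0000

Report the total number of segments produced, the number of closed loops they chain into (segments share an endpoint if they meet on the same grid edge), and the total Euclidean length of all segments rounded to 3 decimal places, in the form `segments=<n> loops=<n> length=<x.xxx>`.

cell (1,2): code 0100 → (1.653,3.000)–(2.000,2.598)
cell (1,3): code 1000 → (2.000,3.663)–(1.653,3.000)
cell (2,2): code 0110 → (2.000,2.598)–(3.000,2.598)
cell (2,3): code 1001 → (3.000,3.664)–(2.000,3.663)
cell (3,2): code 0010 → (3.000,2.598)–(3.348,3.000)
cell (3,3): code 0001 → (3.348,3.000)–(3.000,3.664)
total: 6 segments, chained into 1 closed loop(s), length Σ = 4.560389

segments=6 loops=1 length=4.560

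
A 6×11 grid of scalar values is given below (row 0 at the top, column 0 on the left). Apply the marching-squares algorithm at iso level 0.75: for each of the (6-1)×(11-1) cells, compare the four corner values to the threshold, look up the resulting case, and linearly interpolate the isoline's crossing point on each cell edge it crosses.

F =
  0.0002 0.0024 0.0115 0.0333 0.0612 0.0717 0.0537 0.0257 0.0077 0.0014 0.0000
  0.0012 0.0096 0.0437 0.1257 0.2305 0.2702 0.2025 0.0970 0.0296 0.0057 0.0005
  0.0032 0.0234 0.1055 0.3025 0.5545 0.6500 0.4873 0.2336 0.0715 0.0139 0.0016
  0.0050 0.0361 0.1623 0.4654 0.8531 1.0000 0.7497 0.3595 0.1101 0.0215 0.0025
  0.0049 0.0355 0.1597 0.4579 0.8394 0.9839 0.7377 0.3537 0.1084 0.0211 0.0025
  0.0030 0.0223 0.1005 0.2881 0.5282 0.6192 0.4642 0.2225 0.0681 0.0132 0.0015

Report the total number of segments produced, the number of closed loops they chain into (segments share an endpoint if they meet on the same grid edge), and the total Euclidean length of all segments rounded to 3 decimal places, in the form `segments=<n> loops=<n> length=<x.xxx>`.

segments=8 loops=1 length=7.309

cell (2,3): code 0100 → (2.655,4.000)–(3.000,3.734)
cell (2,4): code 1100 → (2.286,5.000)–(2.655,4.000)
cell (2,5): code 1000 → (3.000,5.999)–(2.286,5.000)
cell (3,3): code 0110 → (3.000,3.734)–(4.000,3.766)
cell (3,5): code 1001 → (4.000,5.950)–(3.000,5.999)
cell (4,3): code 0010 → (4.000,3.766)–(4.287,4.000)
cell (4,4): code 0011 → (4.287,4.000)–(4.641,5.000)
cell (4,5): code 0001 → (4.641,5.000)–(4.000,5.950)
total: 8 segments, chained into 1 closed loop(s), length Σ = 7.309163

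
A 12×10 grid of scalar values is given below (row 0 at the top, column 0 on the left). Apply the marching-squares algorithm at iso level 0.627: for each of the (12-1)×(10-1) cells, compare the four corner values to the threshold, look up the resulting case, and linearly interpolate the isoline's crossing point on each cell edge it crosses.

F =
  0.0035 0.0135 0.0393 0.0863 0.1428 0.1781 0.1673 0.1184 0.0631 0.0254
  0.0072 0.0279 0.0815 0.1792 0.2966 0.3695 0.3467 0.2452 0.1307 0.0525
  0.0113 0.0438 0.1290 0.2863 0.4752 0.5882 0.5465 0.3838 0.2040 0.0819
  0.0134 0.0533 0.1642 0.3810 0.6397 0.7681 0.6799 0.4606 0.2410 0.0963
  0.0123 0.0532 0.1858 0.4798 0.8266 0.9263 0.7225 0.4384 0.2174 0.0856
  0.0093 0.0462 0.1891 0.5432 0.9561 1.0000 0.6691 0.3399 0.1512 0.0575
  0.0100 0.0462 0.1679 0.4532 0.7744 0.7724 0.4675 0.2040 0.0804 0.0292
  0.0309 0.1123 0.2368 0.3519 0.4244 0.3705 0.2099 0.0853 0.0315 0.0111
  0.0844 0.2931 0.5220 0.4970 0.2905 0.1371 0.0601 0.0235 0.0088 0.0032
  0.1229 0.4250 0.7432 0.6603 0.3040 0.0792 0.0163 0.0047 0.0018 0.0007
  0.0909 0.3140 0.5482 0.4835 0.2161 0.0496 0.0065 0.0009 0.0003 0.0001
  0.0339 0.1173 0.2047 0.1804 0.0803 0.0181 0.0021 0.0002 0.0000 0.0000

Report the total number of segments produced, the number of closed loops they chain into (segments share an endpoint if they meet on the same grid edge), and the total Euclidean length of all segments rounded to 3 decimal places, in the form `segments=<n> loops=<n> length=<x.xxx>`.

segments=20 loops=2 length=15.409

cell (2,3): code 0100 → (2.923,4.000)–(3.000,3.951)
cell (2,4): code 1100 → (2.216,5.000)–(2.923,4.000)
cell (2,5): code 1100 → (2.603,6.000)–(2.216,5.000)
cell (2,6): code 1000 → (3.000,6.241)–(2.603,6.000)
cell (3,3): code 0110 → (3.000,3.951)–(4.000,3.424)
cell (3,6): code 1001 → (4.000,6.336)–(3.000,6.241)
cell (4,3): code 0110 → (4.000,3.424)–(5.000,3.203)
cell (4,6): code 1001 → (5.000,6.128)–(4.000,6.336)
cell (5,3): code 0110 → (5.000,3.203)–(6.000,3.541)
cell (5,5): code 1011 → (6.000,5.477)–(5.209,6.000)
cell (5,6): code 0001 → (5.209,6.000)–(5.000,6.128)
cell (6,3): code 0010 → (6.000,3.541)–(6.421,4.000)
cell (6,4): code 0011 → (6.421,4.000)–(6.362,5.000)
cell (6,5): code 0001 → (6.362,5.000)–(6.000,5.477)
cell (8,1): code 0100 → (8.475,2.000)–(9.000,1.635)
cell (8,2): code 1100 → (8.796,3.000)–(8.475,2.000)
cell (8,3): code 1000 → (9.000,3.093)–(8.796,3.000)
cell (9,1): code 0010 → (9.000,1.635)–(9.596,2.000)
cell (9,2): code 0011 → (9.596,2.000)–(9.188,3.000)
cell (9,3): code 0001 → (9.188,3.000)–(9.000,3.093)
total: 20 segments, chained into 2 closed loop(s), length Σ = 15.408914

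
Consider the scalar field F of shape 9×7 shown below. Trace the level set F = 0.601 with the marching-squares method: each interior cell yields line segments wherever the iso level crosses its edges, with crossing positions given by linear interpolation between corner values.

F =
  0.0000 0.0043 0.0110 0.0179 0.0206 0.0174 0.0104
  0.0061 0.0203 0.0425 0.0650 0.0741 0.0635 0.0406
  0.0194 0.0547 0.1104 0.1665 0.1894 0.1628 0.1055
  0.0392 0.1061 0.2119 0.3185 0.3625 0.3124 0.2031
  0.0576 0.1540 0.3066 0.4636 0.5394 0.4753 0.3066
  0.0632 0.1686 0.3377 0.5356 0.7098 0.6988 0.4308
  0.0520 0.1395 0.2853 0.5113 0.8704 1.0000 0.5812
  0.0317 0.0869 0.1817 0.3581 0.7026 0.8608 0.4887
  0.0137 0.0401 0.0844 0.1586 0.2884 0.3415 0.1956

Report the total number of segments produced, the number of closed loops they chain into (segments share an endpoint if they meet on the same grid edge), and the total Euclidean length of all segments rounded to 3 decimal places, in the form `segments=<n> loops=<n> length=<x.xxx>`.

cell (4,3): code 0100 → (4.362,4.000)–(5.000,3.375)
cell (4,4): code 1100 → (4.562,5.000)–(4.362,4.000)
cell (4,5): code 1000 → (5.000,5.365)–(4.562,5.000)
cell (5,3): code 0110 → (5.000,3.375)–(6.000,3.250)
cell (5,5): code 1001 → (6.000,5.953)–(5.000,5.365)
cell (6,3): code 0110 → (6.000,3.250)–(7.000,3.705)
cell (6,5): code 1001 → (7.000,5.698)–(6.000,5.953)
cell (7,3): code 0010 → (7.000,3.705)–(7.245,4.000)
cell (7,4): code 0011 → (7.245,4.000)–(7.500,5.000)
cell (7,5): code 0001 → (7.500,5.000)–(7.000,5.698)
total: 10 segments, chained into 1 closed loop(s), length Σ = 9.055944

segments=10 loops=1 length=9.056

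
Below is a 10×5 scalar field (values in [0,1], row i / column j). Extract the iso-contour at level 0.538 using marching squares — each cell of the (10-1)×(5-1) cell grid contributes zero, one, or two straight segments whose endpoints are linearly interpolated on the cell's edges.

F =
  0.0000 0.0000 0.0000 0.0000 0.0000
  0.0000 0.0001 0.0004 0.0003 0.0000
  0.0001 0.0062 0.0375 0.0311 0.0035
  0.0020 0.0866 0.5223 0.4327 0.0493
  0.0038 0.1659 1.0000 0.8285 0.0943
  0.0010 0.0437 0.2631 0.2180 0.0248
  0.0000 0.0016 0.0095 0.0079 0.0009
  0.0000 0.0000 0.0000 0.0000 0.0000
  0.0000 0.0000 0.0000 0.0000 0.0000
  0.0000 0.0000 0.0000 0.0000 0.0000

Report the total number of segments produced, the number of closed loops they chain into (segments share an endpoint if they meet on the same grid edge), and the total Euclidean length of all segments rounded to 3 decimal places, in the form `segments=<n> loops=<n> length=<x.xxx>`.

cell (3,1): code 0100 → (3.033,2.000)–(4.000,1.446)
cell (3,2): code 1100 → (3.266,3.000)–(3.033,2.000)
cell (3,3): code 1000 → (4.000,3.396)–(3.266,3.000)
cell (4,1): code 0010 → (4.000,1.446)–(4.627,2.000)
cell (4,2): code 0011 → (4.627,2.000)–(4.476,3.000)
cell (4,3): code 0001 → (4.476,3.000)–(4.000,3.396)
total: 6 segments, chained into 1 closed loop(s), length Σ = 5.441937

segments=6 loops=1 length=5.442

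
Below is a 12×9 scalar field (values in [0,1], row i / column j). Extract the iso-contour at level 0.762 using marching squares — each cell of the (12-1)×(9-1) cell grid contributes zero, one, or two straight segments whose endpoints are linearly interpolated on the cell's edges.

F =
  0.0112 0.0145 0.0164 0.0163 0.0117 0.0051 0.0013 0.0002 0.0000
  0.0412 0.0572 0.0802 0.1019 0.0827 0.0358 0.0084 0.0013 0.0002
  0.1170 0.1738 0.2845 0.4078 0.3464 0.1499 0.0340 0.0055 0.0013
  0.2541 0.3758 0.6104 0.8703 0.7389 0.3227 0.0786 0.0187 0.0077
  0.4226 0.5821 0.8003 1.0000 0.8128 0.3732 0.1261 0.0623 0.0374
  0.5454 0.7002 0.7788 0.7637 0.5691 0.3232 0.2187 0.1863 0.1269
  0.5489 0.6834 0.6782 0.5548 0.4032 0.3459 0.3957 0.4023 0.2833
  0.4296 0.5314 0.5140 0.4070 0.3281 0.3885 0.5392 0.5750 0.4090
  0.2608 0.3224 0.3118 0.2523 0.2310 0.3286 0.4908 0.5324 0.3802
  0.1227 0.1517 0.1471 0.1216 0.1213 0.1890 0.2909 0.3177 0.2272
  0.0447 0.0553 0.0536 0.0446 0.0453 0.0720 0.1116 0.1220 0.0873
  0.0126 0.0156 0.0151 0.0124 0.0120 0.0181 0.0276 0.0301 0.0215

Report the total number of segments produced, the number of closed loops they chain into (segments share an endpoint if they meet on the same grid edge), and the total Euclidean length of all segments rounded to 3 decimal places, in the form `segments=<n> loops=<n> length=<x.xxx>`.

segments=12 loops=1 length=7.450

cell (2,2): code 0100 → (2.766,3.000)–(3.000,2.583)
cell (2,3): code 1000 → (3.000,3.824)–(2.766,3.000)
cell (3,1): code 0100 → (3.798,2.000)–(4.000,1.824)
cell (3,2): code 1110 → (3.000,2.583)–(3.798,2.000)
cell (3,3): code 1101 → (3.313,4.000)–(3.000,3.824)
cell (3,4): code 1000 → (4.000,4.116)–(3.313,4.000)
cell (4,1): code 0110 → (4.000,1.824)–(5.000,1.786)
cell (4,3): code 1011 → (5.000,3.009)–(4.208,4.000)
cell (4,4): code 0001 → (4.208,4.000)–(4.000,4.116)
cell (5,1): code 0010 → (5.000,1.786)–(5.167,2.000)
cell (5,2): code 0011 → (5.167,2.000)–(5.008,3.000)
cell (5,3): code 0001 → (5.008,3.000)–(5.000,3.009)
total: 12 segments, chained into 1 closed loop(s), length Σ = 7.449891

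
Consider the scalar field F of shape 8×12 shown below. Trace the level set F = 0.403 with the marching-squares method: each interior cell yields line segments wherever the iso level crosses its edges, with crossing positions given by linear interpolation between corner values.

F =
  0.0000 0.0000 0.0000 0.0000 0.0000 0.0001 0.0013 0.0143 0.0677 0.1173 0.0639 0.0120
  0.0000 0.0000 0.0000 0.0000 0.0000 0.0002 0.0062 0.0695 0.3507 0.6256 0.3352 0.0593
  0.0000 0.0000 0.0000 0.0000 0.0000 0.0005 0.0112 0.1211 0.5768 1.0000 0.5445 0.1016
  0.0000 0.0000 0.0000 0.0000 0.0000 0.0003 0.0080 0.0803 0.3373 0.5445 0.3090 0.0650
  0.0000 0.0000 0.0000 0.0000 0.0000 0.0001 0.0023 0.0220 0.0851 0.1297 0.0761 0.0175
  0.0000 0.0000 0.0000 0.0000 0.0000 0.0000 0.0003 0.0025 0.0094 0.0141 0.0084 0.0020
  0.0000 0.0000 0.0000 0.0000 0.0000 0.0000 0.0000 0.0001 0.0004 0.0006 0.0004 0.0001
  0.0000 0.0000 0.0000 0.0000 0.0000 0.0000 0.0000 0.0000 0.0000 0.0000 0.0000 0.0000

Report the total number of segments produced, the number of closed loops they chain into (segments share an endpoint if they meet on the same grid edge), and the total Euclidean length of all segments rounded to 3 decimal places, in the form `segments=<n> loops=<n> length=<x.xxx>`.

segments=12 loops=1 length=8.046

cell (0,8): code 0100 → (0.562,9.000)–(1.000,8.190)
cell (0,9): code 1000 → (1.000,9.767)–(0.562,9.000)
cell (1,7): code 0100 → (1.231,8.000)–(2.000,7.619)
cell (1,8): code 1110 → (1.000,8.190)–(1.231,8.000)
cell (1,9): code 1101 → (1.324,10.000)–(1.000,9.767)
cell (1,10): code 1000 → (2.000,10.319)–(1.324,10.000)
cell (2,7): code 0010 → (2.000,7.619)–(2.726,8.000)
cell (2,8): code 0111 → (2.726,8.000)–(3.000,8.317)
cell (2,9): code 1011 → (3.000,9.601)–(2.601,10.000)
cell (2,10): code 0001 → (2.601,10.000)–(2.000,10.319)
cell (3,8): code 0010 → (3.000,8.317)–(3.341,9.000)
cell (3,9): code 0001 → (3.341,9.000)–(3.000,9.601)
total: 12 segments, chained into 1 closed loop(s), length Σ = 8.046429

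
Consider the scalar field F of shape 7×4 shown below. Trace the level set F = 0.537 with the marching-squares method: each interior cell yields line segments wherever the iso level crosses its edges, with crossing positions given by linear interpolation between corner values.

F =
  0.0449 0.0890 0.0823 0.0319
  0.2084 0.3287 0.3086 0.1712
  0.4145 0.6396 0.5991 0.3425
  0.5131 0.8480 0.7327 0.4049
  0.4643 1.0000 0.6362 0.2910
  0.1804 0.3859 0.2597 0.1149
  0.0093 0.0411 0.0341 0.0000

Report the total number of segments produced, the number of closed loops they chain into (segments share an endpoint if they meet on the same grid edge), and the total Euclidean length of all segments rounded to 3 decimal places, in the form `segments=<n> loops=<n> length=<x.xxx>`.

segments=10 loops=1 length=8.759

cell (1,0): code 0100 → (1.670,1.000)–(2.000,0.544)
cell (1,1): code 1100 → (1.786,2.000)–(1.670,1.000)
cell (1,2): code 1000 → (2.000,2.242)–(1.786,2.000)
cell (2,0): code 0110 → (2.000,0.544)–(3.000,0.071)
cell (2,2): code 1001 → (3.000,2.597)–(2.000,2.242)
cell (3,0): code 0110 → (3.000,0.071)–(4.000,0.136)
cell (3,2): code 1001 → (4.000,2.287)–(3.000,2.597)
cell (4,0): code 0010 → (4.000,0.136)–(4.754,1.000)
cell (4,1): code 0011 → (4.754,1.000)–(4.263,2.000)
cell (4,2): code 0001 → (4.263,2.000)–(4.000,2.287)
total: 10 segments, chained into 1 closed loop(s), length Σ = 8.759171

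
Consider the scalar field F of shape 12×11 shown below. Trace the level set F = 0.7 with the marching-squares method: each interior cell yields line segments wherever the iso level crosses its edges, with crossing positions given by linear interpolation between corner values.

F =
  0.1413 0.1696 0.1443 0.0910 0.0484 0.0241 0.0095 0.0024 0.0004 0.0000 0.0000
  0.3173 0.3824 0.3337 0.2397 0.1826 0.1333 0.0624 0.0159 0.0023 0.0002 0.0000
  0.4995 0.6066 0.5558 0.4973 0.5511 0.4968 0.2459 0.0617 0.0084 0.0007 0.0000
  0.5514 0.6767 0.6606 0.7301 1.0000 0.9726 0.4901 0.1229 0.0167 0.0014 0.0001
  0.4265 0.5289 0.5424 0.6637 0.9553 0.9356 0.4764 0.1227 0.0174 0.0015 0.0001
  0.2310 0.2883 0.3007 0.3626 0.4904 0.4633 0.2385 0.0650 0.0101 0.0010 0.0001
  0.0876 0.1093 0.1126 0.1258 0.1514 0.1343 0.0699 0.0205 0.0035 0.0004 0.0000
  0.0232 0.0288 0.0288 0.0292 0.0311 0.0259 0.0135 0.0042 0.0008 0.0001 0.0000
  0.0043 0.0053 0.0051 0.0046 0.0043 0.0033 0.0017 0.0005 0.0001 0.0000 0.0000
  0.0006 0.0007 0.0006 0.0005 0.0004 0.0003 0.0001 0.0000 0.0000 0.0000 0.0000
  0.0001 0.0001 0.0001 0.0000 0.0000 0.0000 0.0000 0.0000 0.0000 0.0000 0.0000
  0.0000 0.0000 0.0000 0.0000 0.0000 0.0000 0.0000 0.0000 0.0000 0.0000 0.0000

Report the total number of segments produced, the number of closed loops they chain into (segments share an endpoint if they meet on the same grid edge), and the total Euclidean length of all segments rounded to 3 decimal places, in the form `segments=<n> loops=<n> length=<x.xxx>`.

cell (2,2): code 0100 → (2.871,3.000)–(3.000,2.567)
cell (2,3): code 1100 → (2.332,4.000)–(2.871,3.000)
cell (2,4): code 1100 → (2.427,5.000)–(2.332,4.000)
cell (2,5): code 1000 → (3.000,5.565)–(2.427,5.000)
cell (3,2): code 0010 → (3.000,2.567)–(3.453,3.000)
cell (3,3): code 0111 → (3.453,3.000)–(4.000,3.124)
cell (3,5): code 1001 → (4.000,5.513)–(3.000,5.565)
cell (4,3): code 0010 → (4.000,3.124)–(4.549,4.000)
cell (4,4): code 0011 → (4.549,4.000)–(4.499,5.000)
cell (4,5): code 0001 → (4.499,5.000)–(4.000,5.513)
total: 10 segments, chained into 1 closed loop(s), length Σ = 8.336489

segments=10 loops=1 length=8.336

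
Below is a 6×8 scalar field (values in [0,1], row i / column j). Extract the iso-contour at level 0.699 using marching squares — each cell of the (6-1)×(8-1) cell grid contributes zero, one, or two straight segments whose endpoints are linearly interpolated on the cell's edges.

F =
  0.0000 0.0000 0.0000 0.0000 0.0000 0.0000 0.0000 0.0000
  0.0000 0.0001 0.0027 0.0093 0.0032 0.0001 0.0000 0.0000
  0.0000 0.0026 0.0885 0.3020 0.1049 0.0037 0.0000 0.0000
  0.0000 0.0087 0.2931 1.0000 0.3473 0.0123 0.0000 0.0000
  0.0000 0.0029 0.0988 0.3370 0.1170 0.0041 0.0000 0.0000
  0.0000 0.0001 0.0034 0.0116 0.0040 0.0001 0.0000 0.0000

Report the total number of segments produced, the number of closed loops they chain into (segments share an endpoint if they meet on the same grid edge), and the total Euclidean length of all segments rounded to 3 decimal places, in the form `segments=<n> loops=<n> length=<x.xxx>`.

segments=4 loops=1 length=2.507

cell (2,2): code 0100 → (2.569,3.000)–(3.000,2.574)
cell (2,3): code 1000 → (3.000,3.461)–(2.569,3.000)
cell (3,2): code 0010 → (3.000,2.574)–(3.454,3.000)
cell (3,3): code 0001 → (3.454,3.000)–(3.000,3.461)
total: 4 segments, chained into 1 closed loop(s), length Σ = 2.506966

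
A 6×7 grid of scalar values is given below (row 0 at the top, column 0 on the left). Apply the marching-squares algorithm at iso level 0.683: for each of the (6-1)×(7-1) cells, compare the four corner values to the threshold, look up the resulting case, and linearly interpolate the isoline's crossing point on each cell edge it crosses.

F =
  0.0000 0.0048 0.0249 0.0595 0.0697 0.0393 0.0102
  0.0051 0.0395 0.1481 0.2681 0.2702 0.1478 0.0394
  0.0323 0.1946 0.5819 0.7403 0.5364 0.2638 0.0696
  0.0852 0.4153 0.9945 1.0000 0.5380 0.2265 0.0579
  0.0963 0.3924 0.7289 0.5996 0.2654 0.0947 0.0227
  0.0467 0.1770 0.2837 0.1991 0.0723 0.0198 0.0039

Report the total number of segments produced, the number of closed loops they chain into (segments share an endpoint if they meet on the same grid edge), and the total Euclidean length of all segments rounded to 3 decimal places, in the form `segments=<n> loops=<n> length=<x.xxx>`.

segments=10 loops=1 length=6.721

cell (1,2): code 0100 → (1.879,3.000)–(2.000,2.638)
cell (1,3): code 1000 → (2.000,3.281)–(1.879,3.000)
cell (2,1): code 0100 → (2.245,2.000)–(3.000,1.462)
cell (2,2): code 1110 → (2.000,2.638)–(2.245,2.000)
cell (2,3): code 1001 → (3.000,3.686)–(2.000,3.281)
cell (3,1): code 0110 → (3.000,1.462)–(4.000,1.864)
cell (3,2): code 1011 → (4.000,2.355)–(3.792,3.000)
cell (3,3): code 0001 → (3.792,3.000)–(3.000,3.686)
cell (4,1): code 0010 → (4.000,1.864)–(4.103,2.000)
cell (4,2): code 0001 → (4.103,2.000)–(4.000,2.355)
total: 10 segments, chained into 1 closed loop(s), length Σ = 6.720888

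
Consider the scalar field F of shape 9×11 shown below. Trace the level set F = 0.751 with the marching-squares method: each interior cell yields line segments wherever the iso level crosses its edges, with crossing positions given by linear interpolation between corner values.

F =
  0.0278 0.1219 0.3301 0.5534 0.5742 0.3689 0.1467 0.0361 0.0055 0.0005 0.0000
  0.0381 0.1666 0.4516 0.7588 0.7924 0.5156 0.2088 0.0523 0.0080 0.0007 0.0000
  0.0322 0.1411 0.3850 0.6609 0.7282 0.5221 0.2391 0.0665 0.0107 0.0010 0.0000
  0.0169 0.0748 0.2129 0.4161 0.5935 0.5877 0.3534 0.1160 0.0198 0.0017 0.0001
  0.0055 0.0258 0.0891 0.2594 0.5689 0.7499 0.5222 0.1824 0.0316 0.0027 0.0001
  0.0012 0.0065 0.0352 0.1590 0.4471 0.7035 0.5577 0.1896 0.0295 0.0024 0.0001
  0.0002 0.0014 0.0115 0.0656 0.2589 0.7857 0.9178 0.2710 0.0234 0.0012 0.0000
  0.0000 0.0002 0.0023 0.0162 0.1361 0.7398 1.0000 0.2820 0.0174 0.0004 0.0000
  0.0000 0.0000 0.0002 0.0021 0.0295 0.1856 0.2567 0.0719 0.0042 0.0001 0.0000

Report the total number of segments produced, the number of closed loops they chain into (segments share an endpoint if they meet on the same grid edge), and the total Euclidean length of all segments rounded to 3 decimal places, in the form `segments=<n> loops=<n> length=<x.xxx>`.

cell (0,2): code 0100 → (0.962,3.000)–(1.000,2.975)
cell (0,3): code 1100 → (0.810,4.000)–(0.962,3.000)
cell (0,4): code 1000 → (1.000,4.150)–(0.810,4.000)
cell (1,2): code 0010 → (1.000,2.975)–(1.080,3.000)
cell (1,3): code 0011 → (1.080,3.000)–(1.645,4.000)
cell (1,4): code 0001 → (1.645,4.000)–(1.000,4.150)
cell (5,4): code 0100 → (5.578,5.000)–(6.000,4.934)
cell (5,5): code 1100 → (5.537,6.000)–(5.578,5.000)
cell (5,6): code 1000 → (6.000,6.258)–(5.537,6.000)
cell (6,4): code 0010 → (6.000,4.934)–(6.756,5.000)
cell (6,5): code 0111 → (6.756,5.000)–(7.000,5.043)
cell (6,6): code 1001 → (7.000,6.347)–(6.000,6.258)
cell (7,5): code 0010 → (7.000,5.043)–(7.335,6.000)
cell (7,6): code 0001 → (7.335,6.000)–(7.000,6.347)
total: 14 segments, chained into 2 closed loop(s), length Σ = 8.657882

segments=14 loops=2 length=8.658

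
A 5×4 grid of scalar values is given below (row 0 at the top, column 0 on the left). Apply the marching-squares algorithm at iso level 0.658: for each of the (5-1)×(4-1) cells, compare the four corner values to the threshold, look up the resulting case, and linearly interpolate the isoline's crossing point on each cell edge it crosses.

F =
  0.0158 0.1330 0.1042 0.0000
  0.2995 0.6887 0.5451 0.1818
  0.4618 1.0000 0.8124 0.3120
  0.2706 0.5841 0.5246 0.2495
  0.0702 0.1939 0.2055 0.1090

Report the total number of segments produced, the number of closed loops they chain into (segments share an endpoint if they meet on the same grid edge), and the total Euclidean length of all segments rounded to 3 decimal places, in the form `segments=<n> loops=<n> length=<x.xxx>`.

cell (0,0): code 0100 → (0.945,1.000)–(1.000,0.921)
cell (0,1): code 1000 → (1.000,1.214)–(0.945,1.000)
cell (1,0): code 0110 → (1.000,0.921)–(2.000,0.365)
cell (1,1): code 1101 → (1.422,2.000)–(1.000,1.214)
cell (1,2): code 1000 → (2.000,2.309)–(1.422,2.000)
cell (2,0): code 0010 → (2.000,0.365)–(2.822,1.000)
cell (2,1): code 0011 → (2.822,1.000)–(2.536,2.000)
cell (2,2): code 0001 → (2.536,2.000)–(2.000,2.309)
total: 8 segments, chained into 1 closed loop(s), length Σ = 5.707085

segments=8 loops=1 length=5.707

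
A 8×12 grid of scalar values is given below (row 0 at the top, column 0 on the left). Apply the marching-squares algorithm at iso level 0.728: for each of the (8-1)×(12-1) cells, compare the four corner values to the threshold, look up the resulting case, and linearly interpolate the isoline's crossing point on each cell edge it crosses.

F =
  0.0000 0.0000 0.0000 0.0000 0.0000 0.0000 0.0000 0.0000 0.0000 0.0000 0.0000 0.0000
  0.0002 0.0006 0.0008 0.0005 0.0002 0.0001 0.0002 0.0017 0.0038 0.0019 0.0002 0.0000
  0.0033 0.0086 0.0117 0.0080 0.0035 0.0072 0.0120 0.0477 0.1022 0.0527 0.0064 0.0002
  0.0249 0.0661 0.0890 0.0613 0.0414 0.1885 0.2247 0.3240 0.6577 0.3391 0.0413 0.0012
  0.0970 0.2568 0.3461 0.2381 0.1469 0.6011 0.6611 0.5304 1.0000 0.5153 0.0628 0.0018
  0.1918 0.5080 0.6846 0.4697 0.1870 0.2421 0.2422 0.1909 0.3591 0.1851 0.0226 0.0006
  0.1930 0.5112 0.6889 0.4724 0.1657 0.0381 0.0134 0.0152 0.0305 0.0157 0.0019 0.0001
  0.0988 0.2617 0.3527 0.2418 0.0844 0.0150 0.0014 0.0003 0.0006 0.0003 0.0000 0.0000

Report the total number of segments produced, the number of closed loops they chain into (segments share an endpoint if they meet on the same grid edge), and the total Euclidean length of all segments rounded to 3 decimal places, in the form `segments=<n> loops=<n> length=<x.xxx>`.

cell (3,7): code 0100 → (3.205,8.000)–(4.000,7.421)
cell (3,8): code 1000 → (4.000,8.561)–(3.205,8.000)
cell (4,7): code 0010 → (4.000,7.421)–(4.424,8.000)
cell (4,8): code 0001 → (4.424,8.000)–(4.000,8.561)
total: 4 segments, chained into 1 closed loop(s), length Σ = 3.377767

segments=4 loops=1 length=3.378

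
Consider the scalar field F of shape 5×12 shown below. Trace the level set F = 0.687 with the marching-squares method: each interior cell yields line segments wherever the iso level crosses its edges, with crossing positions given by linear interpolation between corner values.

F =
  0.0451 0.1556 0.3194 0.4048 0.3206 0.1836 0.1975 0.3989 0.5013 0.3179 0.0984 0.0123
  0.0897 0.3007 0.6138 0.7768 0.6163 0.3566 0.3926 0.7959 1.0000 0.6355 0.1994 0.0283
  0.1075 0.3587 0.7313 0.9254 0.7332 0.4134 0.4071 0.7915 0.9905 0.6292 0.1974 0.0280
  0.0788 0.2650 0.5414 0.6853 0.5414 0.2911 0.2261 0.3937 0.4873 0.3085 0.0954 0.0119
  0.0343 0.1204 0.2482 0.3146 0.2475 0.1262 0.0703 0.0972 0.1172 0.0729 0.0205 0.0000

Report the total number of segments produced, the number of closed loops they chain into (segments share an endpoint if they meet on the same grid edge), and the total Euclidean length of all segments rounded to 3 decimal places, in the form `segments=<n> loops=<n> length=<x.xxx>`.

cell (0,2): code 0100 → (0.759,3.000)–(1.000,2.449)
cell (0,3): code 1000 → (1.000,3.560)–(0.759,3.000)
cell (0,6): code 0100 → (0.726,7.000)–(1.000,6.730)
cell (0,7): code 1100 → (0.372,8.000)–(0.726,7.000)
cell (0,8): code 1000 → (1.000,8.859)–(0.372,8.000)
cell (1,1): code 0100 → (1.623,2.000)–(2.000,1.881)
cell (1,2): code 1110 → (1.000,2.449)–(1.623,2.000)
cell (1,3): code 1101 → (1.605,4.000)–(1.000,3.560)
cell (1,4): code 1000 → (2.000,4.144)–(1.605,4.000)
cell (1,6): code 0110 → (1.000,6.730)–(2.000,6.728)
cell (1,8): code 1001 → (2.000,8.840)–(1.000,8.859)
cell (2,1): code 0010 → (2.000,1.881)–(2.233,2.000)
cell (2,2): code 0011 → (2.233,2.000)–(2.993,3.000)
cell (2,3): code 0011 → (2.993,3.000)–(2.241,4.000)
cell (2,4): code 0001 → (2.241,4.000)–(2.000,4.144)
cell (2,6): code 0010 → (2.000,6.728)–(2.263,7.000)
cell (2,7): code 0011 → (2.263,7.000)–(2.603,8.000)
cell (2,8): code 0001 → (2.603,8.000)–(2.000,8.840)
total: 18 segments, chained into 2 closed loop(s), length Σ = 13.570693

segments=18 loops=2 length=13.571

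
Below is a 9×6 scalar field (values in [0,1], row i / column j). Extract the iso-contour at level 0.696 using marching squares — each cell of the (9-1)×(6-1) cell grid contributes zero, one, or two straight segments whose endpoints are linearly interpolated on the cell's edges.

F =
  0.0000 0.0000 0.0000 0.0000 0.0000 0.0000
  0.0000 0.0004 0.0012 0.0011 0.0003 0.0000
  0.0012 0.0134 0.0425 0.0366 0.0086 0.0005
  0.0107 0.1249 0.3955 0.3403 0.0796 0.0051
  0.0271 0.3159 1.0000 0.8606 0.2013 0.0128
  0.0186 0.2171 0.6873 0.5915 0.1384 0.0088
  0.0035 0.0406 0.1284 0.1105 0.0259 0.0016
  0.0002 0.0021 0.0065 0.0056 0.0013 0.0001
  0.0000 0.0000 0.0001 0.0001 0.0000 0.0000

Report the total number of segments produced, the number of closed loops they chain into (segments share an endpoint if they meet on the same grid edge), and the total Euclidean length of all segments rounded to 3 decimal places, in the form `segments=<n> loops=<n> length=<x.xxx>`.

segments=6 loops=1 length=4.884

cell (3,1): code 0100 → (3.497,2.000)–(4.000,1.556)
cell (3,2): code 1100 → (3.684,3.000)–(3.497,2.000)
cell (3,3): code 1000 → (4.000,3.250)–(3.684,3.000)
cell (4,1): code 0010 → (4.000,1.556)–(4.972,2.000)
cell (4,2): code 0011 → (4.972,2.000)–(4.612,3.000)
cell (4,3): code 0001 → (4.612,3.000)–(4.000,3.250)
total: 6 segments, chained into 1 closed loop(s), length Σ = 4.883935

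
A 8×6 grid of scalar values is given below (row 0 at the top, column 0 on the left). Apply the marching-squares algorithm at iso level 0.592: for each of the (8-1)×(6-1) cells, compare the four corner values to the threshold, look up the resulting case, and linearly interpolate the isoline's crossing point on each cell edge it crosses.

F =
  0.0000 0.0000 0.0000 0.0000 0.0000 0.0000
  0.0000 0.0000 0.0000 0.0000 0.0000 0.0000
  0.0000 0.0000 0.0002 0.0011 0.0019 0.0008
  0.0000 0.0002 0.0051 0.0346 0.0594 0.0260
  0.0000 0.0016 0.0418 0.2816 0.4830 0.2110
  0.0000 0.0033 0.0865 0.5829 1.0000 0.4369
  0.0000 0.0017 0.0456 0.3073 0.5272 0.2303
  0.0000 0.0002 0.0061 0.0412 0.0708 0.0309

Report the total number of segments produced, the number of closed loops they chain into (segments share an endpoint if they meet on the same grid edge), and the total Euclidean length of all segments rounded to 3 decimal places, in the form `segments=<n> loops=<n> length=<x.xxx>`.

cell (4,3): code 0100 → (4.211,4.000)–(5.000,3.022)
cell (4,4): code 1000 → (5.000,4.725)–(4.211,4.000)
cell (5,3): code 0010 → (5.000,3.022)–(5.863,4.000)
cell (5,4): code 0001 → (5.863,4.000)–(5.000,4.725)
total: 4 segments, chained into 1 closed loop(s), length Σ = 4.759388

segments=4 loops=1 length=4.759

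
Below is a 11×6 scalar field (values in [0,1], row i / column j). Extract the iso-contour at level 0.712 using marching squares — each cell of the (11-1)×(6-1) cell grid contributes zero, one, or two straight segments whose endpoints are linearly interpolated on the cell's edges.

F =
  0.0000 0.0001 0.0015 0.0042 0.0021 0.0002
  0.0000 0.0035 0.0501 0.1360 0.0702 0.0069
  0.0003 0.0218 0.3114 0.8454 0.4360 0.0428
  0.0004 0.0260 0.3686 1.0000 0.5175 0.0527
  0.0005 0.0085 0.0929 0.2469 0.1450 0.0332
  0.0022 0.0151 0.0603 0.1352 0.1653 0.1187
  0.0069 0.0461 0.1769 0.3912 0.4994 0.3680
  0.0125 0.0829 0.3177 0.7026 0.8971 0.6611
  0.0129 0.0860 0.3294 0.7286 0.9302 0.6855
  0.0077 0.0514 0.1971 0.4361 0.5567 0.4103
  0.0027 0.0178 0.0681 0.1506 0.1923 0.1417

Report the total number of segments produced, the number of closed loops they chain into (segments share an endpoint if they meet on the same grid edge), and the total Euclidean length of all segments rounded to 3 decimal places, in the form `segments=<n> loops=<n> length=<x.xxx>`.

cell (1,2): code 0100 → (1.812,3.000)–(2.000,2.750)
cell (1,3): code 1000 → (2.000,3.326)–(1.812,3.000)
cell (2,2): code 0110 → (2.000,2.750)–(3.000,2.544)
cell (2,3): code 1001 → (3.000,3.597)–(2.000,3.326)
cell (3,2): code 0010 → (3.000,2.544)–(3.382,3.000)
cell (3,3): code 0001 → (3.382,3.000)–(3.000,3.597)
cell (6,3): code 0100 → (6.535,4.000)–(7.000,3.048)
cell (6,4): code 1000 → (7.000,4.784)–(6.535,4.000)
cell (7,2): code 0100 → (7.362,3.000)–(8.000,2.958)
cell (7,3): code 1110 → (7.000,3.048)–(7.362,3.000)
cell (7,4): code 1001 → (8.000,4.892)–(7.000,4.784)
cell (8,2): code 0010 → (8.000,2.958)–(8.057,3.000)
cell (8,3): code 0011 → (8.057,3.000)–(8.584,4.000)
cell (8,4): code 0001 → (8.584,4.000)–(8.000,4.892)
total: 14 segments, chained into 2 closed loop(s), length Σ = 10.298845

segments=14 loops=2 length=10.299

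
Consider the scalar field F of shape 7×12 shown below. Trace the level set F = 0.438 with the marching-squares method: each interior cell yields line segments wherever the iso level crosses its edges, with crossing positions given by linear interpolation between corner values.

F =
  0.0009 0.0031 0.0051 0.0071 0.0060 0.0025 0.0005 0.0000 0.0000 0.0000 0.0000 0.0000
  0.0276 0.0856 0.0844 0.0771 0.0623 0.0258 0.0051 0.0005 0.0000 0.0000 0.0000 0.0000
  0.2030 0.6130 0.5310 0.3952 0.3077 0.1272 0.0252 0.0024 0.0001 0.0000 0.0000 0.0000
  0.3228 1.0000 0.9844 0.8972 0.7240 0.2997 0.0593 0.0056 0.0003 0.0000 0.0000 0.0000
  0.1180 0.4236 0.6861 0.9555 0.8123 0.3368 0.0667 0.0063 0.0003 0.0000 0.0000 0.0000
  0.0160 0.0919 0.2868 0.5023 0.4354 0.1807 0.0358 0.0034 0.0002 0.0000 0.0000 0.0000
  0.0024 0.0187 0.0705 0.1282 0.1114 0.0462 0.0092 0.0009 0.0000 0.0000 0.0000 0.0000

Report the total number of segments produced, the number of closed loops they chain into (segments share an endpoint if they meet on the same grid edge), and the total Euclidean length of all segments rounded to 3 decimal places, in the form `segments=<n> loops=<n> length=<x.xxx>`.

cell (1,0): code 0100 → (1.668,1.000)–(2.000,0.573)
cell (1,1): code 1100 → (1.792,2.000)–(1.668,1.000)
cell (1,2): code 1000 → (2.000,2.685)–(1.792,2.000)
cell (2,0): code 0110 → (2.000,0.573)–(3.000,0.170)
cell (2,2): code 1101 → (2.085,3.000)–(2.000,2.685)
cell (2,3): code 1100 → (2.313,4.000)–(2.085,3.000)
cell (2,4): code 1000 → (3.000,4.674)–(2.313,4.000)
cell (3,0): code 0010 → (3.000,0.170)–(3.975,1.000)
cell (3,1): code 0111 → (3.975,1.000)–(4.000,1.055)
cell (3,4): code 1001 → (4.000,4.787)–(3.000,4.674)
cell (4,1): code 0010 → (4.000,1.055)–(4.621,2.000)
cell (4,2): code 0111 → (4.621,2.000)–(5.000,2.702)
cell (4,3): code 1011 → (5.000,3.961)–(4.993,4.000)
cell (4,4): code 0001 → (4.993,4.000)–(4.000,4.787)
cell (5,2): code 0010 → (5.000,2.702)–(5.172,3.000)
cell (5,3): code 0001 → (5.172,3.000)–(5.000,3.961)
total: 16 segments, chained into 1 closed loop(s), length Σ = 12.559600

segments=16 loops=1 length=12.560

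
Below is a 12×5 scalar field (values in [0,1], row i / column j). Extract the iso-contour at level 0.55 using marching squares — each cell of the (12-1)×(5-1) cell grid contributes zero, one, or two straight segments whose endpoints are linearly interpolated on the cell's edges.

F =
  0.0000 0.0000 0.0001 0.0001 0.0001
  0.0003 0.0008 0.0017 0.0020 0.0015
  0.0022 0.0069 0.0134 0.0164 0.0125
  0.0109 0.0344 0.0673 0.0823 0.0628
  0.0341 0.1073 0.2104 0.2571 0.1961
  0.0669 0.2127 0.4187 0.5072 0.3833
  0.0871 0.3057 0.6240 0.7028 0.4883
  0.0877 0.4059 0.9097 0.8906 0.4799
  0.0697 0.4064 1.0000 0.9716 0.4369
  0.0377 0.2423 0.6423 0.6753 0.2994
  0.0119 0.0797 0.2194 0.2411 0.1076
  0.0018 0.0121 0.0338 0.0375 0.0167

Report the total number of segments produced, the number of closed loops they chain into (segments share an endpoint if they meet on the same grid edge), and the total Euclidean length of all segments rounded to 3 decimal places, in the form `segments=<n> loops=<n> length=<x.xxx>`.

segments=12 loops=1 length=10.680

cell (5,1): code 0100 → (5.640,2.000)–(6.000,1.768)
cell (5,2): code 1100 → (5.219,3.000)–(5.640,2.000)
cell (5,3): code 1000 → (6.000,3.712)–(5.219,3.000)
cell (6,1): code 0110 → (6.000,1.768)–(7.000,1.286)
cell (6,3): code 1001 → (7.000,3.829)–(6.000,3.712)
cell (7,1): code 0110 → (7.000,1.286)–(8.000,1.242)
cell (7,3): code 1001 → (8.000,3.788)–(7.000,3.829)
cell (8,1): code 0110 → (8.000,1.242)–(9.000,1.769)
cell (8,3): code 1001 → (9.000,3.333)–(8.000,3.788)
cell (9,1): code 0010 → (9.000,1.769)–(9.218,2.000)
cell (9,2): code 0011 → (9.218,2.000)–(9.289,3.000)
cell (9,3): code 0001 → (9.289,3.000)–(9.000,3.333)
total: 12 segments, chained into 1 closed loop(s), length Σ = 10.679753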